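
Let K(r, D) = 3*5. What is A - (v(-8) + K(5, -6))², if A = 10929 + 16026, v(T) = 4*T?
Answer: 26666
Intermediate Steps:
K(r, D) = 15
A = 26955
A - (v(-8) + K(5, -6))² = 26955 - (4*(-8) + 15)² = 26955 - (-32 + 15)² = 26955 - 1*(-17)² = 26955 - 1*289 = 26955 - 289 = 26666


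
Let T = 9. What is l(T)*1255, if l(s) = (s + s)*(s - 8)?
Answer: 22590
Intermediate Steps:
l(s) = 2*s*(-8 + s) (l(s) = (2*s)*(-8 + s) = 2*s*(-8 + s))
l(T)*1255 = (2*9*(-8 + 9))*1255 = (2*9*1)*1255 = 18*1255 = 22590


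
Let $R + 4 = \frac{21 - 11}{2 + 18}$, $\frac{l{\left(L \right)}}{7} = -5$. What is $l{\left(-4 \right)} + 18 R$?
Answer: $-98$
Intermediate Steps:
$l{\left(L \right)} = -35$ ($l{\left(L \right)} = 7 \left(-5\right) = -35$)
$R = - \frac{7}{2}$ ($R = -4 + \frac{21 - 11}{2 + 18} = -4 + \frac{10}{20} = -4 + 10 \cdot \frac{1}{20} = -4 + \frac{1}{2} = - \frac{7}{2} \approx -3.5$)
$l{\left(-4 \right)} + 18 R = -35 + 18 \left(- \frac{7}{2}\right) = -35 - 63 = -98$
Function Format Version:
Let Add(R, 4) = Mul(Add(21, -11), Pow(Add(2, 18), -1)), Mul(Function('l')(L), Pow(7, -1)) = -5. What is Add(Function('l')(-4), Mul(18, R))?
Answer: -98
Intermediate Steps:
Function('l')(L) = -35 (Function('l')(L) = Mul(7, -5) = -35)
R = Rational(-7, 2) (R = Add(-4, Mul(Add(21, -11), Pow(Add(2, 18), -1))) = Add(-4, Mul(10, Pow(20, -1))) = Add(-4, Mul(10, Rational(1, 20))) = Add(-4, Rational(1, 2)) = Rational(-7, 2) ≈ -3.5000)
Add(Function('l')(-4), Mul(18, R)) = Add(-35, Mul(18, Rational(-7, 2))) = Add(-35, -63) = -98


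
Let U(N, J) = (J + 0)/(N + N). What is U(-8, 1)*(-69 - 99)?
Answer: 21/2 ≈ 10.500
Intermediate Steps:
U(N, J) = J/(2*N) (U(N, J) = J/((2*N)) = J*(1/(2*N)) = J/(2*N))
U(-8, 1)*(-69 - 99) = ((½)*1/(-8))*(-69 - 99) = ((½)*1*(-⅛))*(-168) = -1/16*(-168) = 21/2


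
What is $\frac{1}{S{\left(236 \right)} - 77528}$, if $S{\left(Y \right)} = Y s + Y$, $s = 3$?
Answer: $- \frac{1}{76584} \approx -1.3058 \cdot 10^{-5}$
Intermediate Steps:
$S{\left(Y \right)} = 4 Y$ ($S{\left(Y \right)} = Y 3 + Y = 3 Y + Y = 4 Y$)
$\frac{1}{S{\left(236 \right)} - 77528} = \frac{1}{4 \cdot 236 - 77528} = \frac{1}{944 - 77528} = \frac{1}{-76584} = - \frac{1}{76584}$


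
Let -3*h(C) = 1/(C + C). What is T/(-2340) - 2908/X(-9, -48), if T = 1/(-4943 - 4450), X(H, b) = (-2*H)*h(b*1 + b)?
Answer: -2045335518719/21979620 ≈ -93056.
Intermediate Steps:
h(C) = -1/(6*C) (h(C) = -1/(3*(C + C)) = -1/(2*C)/3 = -1/(6*C))
X(H, b) = H/(6*b) (X(H, b) = (-2*H)*(-1/(6*(b*1 + b))) = (-2*H)*(-1/(6*(b + b))) = (-2*H)*(-1/(2*b)/6) = (-2*H)*(-1/(12*b)) = H/(6*b))
T = -1/9393 (T = 1/(-9393) = -1/9393 ≈ -0.00010646)
T/(-2340) - 2908/X(-9, -48) = -1/9393/(-2340) - 2908/((1/6)*(-9)/(-48)) = -1/9393*(-1/2340) - 2908/((1/6)*(-9)*(-1/48)) = 1/21979620 - 2908/1/32 = 1/21979620 - 2908*32 = 1/21979620 - 93056 = -2045335518719/21979620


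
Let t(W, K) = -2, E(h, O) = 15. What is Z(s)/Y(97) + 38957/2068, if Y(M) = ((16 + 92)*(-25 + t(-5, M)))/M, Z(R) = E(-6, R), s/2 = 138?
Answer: 4607903/251262 ≈ 18.339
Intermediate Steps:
s = 276 (s = 2*138 = 276)
Z(R) = 15
Y(M) = -2916/M (Y(M) = ((16 + 92)*(-25 - 2))/M = (108*(-27))/M = -2916/M)
Z(s)/Y(97) + 38957/2068 = 15/((-2916/97)) + 38957/2068 = 15/((-2916*1/97)) + 38957*(1/2068) = 15/(-2916/97) + 38957/2068 = 15*(-97/2916) + 38957/2068 = -485/972 + 38957/2068 = 4607903/251262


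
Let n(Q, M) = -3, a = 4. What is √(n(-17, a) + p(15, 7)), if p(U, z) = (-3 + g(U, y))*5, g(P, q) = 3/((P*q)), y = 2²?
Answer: I*√71/2 ≈ 4.2131*I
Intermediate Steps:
y = 4
g(P, q) = 3/(P*q) (g(P, q) = 3*(1/(P*q)) = 3/(P*q))
p(U, z) = -15 + 15/(4*U) (p(U, z) = (-3 + 3/(U*4))*5 = (-3 + 3*(¼)/U)*5 = (-3 + 3/(4*U))*5 = -15 + 15/(4*U))
√(n(-17, a) + p(15, 7)) = √(-3 + (-15 + (15/4)/15)) = √(-3 + (-15 + (15/4)*(1/15))) = √(-3 + (-15 + ¼)) = √(-3 - 59/4) = √(-71/4) = I*√71/2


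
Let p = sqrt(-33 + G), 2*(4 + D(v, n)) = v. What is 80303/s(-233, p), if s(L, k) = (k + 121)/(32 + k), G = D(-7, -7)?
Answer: 628370975/29363 + 64322703*I*sqrt(2)/29363 ≈ 21400.0 + 3098.0*I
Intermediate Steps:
D(v, n) = -4 + v/2
G = -15/2 (G = -4 + (1/2)*(-7) = -4 - 7/2 = -15/2 ≈ -7.5000)
p = 9*I*sqrt(2)/2 (p = sqrt(-33 - 15/2) = sqrt(-81/2) = 9*I*sqrt(2)/2 ≈ 6.364*I)
s(L, k) = (121 + k)/(32 + k)
80303/s(-233, p) = 80303/(((121 + 9*I*sqrt(2)/2)/(32 + 9*I*sqrt(2)/2))) = 80303*((32 + 9*I*sqrt(2)/2)/(121 + 9*I*sqrt(2)/2)) = 80303*(32 + 9*I*sqrt(2)/2)/(121 + 9*I*sqrt(2)/2)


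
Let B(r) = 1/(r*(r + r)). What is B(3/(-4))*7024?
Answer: 56192/9 ≈ 6243.6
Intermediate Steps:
B(r) = 1/(2*r²) (B(r) = 1/(r*(2*r)) = 1/(2*r²))
B(3/(-4))*7024 = (1/(2*(3/(-4))²))*7024 = (1/(2*(3*(-¼))²))*7024 = (1/(2*(-¾)²))*7024 = ((½)*(16/9))*7024 = (8/9)*7024 = 56192/9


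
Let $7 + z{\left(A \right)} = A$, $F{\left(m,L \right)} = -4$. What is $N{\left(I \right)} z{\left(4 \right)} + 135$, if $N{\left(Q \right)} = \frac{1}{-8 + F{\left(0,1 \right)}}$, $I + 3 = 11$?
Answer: $\frac{541}{4} \approx 135.25$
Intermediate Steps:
$I = 8$ ($I = -3 + 11 = 8$)
$z{\left(A \right)} = -7 + A$
$N{\left(Q \right)} = - \frac{1}{12}$ ($N{\left(Q \right)} = \frac{1}{-8 - 4} = \frac{1}{-12} = - \frac{1}{12}$)
$N{\left(I \right)} z{\left(4 \right)} + 135 = - \frac{-7 + 4}{12} + 135 = \left(- \frac{1}{12}\right) \left(-3\right) + 135 = \frac{1}{4} + 135 = \frac{541}{4}$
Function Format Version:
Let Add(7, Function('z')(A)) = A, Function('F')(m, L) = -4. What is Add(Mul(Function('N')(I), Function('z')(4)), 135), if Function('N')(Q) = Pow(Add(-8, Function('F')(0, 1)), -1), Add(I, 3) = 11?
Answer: Rational(541, 4) ≈ 135.25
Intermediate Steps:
I = 8 (I = Add(-3, 11) = 8)
Function('z')(A) = Add(-7, A)
Function('N')(Q) = Rational(-1, 12) (Function('N')(Q) = Pow(Add(-8, -4), -1) = Pow(-12, -1) = Rational(-1, 12))
Add(Mul(Function('N')(I), Function('z')(4)), 135) = Add(Mul(Rational(-1, 12), Add(-7, 4)), 135) = Add(Mul(Rational(-1, 12), -3), 135) = Add(Rational(1, 4), 135) = Rational(541, 4)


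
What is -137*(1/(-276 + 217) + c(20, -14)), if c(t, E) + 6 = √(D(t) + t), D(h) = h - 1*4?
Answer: 137/59 ≈ 2.3220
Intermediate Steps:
D(h) = -4 + h (D(h) = h - 4 = -4 + h)
c(t, E) = -6 + √(-4 + 2*t) (c(t, E) = -6 + √((-4 + t) + t) = -6 + √(-4 + 2*t))
-137*(1/(-276 + 217) + c(20, -14)) = -137*(1/(-276 + 217) + (-6 + √(-4 + 2*20))) = -137*(1/(-59) + (-6 + √(-4 + 40))) = -137*(-1/59 + (-6 + √36)) = -137*(-1/59 + (-6 + 6)) = -137*(-1/59 + 0) = -137*(-1/59) = 137/59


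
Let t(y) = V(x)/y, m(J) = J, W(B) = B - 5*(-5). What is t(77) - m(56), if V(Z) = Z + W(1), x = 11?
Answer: -4275/77 ≈ -55.519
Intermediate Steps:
W(B) = 25 + B (W(B) = B + 25 = 25 + B)
V(Z) = 26 + Z (V(Z) = Z + (25 + 1) = Z + 26 = 26 + Z)
t(y) = 37/y (t(y) = (26 + 11)/y = 37/y)
t(77) - m(56) = 37/77 - 1*56 = 37*(1/77) - 56 = 37/77 - 56 = -4275/77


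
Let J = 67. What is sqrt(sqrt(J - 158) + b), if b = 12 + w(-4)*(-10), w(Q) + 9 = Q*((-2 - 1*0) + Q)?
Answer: sqrt(-138 + I*sqrt(91)) ≈ 0.40578 + 11.754*I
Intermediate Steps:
w(Q) = -9 + Q*(-2 + Q) (w(Q) = -9 + Q*((-2 - 1*0) + Q) = -9 + Q*((-2 + 0) + Q) = -9 + Q*(-2 + Q))
b = -138 (b = 12 + (-9 + (-4)**2 - 2*(-4))*(-10) = 12 + (-9 + 16 + 8)*(-10) = 12 + 15*(-10) = 12 - 150 = -138)
sqrt(sqrt(J - 158) + b) = sqrt(sqrt(67 - 158) - 138) = sqrt(sqrt(-91) - 138) = sqrt(I*sqrt(91) - 138) = sqrt(-138 + I*sqrt(91))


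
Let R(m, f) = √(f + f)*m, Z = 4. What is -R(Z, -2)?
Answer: -8*I ≈ -8.0*I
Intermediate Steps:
R(m, f) = m*√2*√f (R(m, f) = √(2*f)*m = (√2*√f)*m = m*√2*√f)
-R(Z, -2) = -4*√2*√(-2) = -4*√2*I*√2 = -8*I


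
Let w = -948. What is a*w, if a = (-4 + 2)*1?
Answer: 1896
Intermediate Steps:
a = -2 (a = -2*1 = -2)
a*w = -2*(-948) = 1896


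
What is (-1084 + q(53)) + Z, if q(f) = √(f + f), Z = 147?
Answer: -937 + √106 ≈ -926.70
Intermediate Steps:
q(f) = √2*√f (q(f) = √(2*f) = √2*√f)
(-1084 + q(53)) + Z = (-1084 + √2*√53) + 147 = (-1084 + √106) + 147 = -937 + √106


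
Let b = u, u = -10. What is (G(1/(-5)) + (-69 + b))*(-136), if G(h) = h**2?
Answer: 268464/25 ≈ 10739.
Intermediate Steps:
b = -10
(G(1/(-5)) + (-69 + b))*(-136) = ((1/(-5))**2 + (-69 - 10))*(-136) = ((-1/5)**2 - 79)*(-136) = (1/25 - 79)*(-136) = -1974/25*(-136) = 268464/25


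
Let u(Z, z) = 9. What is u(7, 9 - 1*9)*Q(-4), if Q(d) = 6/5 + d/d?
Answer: 99/5 ≈ 19.800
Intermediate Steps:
Q(d) = 11/5 (Q(d) = 6*(⅕) + 1 = 6/5 + 1 = 11/5)
u(7, 9 - 1*9)*Q(-4) = 9*(11/5) = 99/5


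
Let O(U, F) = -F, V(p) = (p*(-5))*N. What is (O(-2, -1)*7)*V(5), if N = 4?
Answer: -700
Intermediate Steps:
V(p) = -20*p (V(p) = (p*(-5))*4 = -5*p*4 = -20*p)
(O(-2, -1)*7)*V(5) = (-1*(-1)*7)*(-20*5) = (1*7)*(-100) = 7*(-100) = -700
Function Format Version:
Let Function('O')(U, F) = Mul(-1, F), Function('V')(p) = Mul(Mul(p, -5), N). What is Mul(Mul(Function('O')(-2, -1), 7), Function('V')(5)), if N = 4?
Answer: -700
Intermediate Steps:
Function('V')(p) = Mul(-20, p) (Function('V')(p) = Mul(Mul(p, -5), 4) = Mul(Mul(-5, p), 4) = Mul(-20, p))
Mul(Mul(Function('O')(-2, -1), 7), Function('V')(5)) = Mul(Mul(Mul(-1, -1), 7), Mul(-20, 5)) = Mul(Mul(1, 7), -100) = Mul(7, -100) = -700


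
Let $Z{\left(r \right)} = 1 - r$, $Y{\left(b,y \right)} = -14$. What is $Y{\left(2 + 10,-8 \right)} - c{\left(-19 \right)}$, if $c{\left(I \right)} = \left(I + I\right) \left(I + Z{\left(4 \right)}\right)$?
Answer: $-850$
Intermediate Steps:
$c{\left(I \right)} = 2 I \left(-3 + I\right)$ ($c{\left(I \right)} = \left(I + I\right) \left(I + \left(1 - 4\right)\right) = 2 I \left(I + \left(1 - 4\right)\right) = 2 I \left(I - 3\right) = 2 I \left(-3 + I\right)$)
$Y{\left(2 + 10,-8 \right)} - c{\left(-19 \right)} = -14 - 2 \left(-19\right) \left(-3 - 19\right) = -14 - 2 \left(-19\right) \left(-22\right) = -14 - 836 = -850$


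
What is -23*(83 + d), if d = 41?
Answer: -2852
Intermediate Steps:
-23*(83 + d) = -23*(83 + 41) = -23*124 = -2852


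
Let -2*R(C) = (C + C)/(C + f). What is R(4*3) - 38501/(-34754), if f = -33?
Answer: 408523/243278 ≈ 1.6792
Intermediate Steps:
R(C) = -C/(-33 + C) (R(C) = -(C + C)/(2*(C - 33)) = -2*C/(2*(-33 + C)) = -C/(-33 + C))
R(4*3) - 38501/(-34754) = -4*3/(-33 + 4*3) - 38501/(-34754) = -1*12/(-33 + 12) - 38501*(-1/34754) = -1*12/(-21) + 38501/34754 = -1*12*(-1/21) + 38501/34754 = 4/7 + 38501/34754 = 408523/243278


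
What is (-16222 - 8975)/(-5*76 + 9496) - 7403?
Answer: -67510945/9116 ≈ -7405.8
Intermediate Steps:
(-16222 - 8975)/(-5*76 + 9496) - 7403 = -25197/(-380 + 9496) - 7403 = -25197/9116 - 7403 = -67510945/9116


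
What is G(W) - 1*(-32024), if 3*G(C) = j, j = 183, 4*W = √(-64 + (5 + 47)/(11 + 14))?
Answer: 32085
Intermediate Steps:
W = 3*I*√43/10 (W = √(-64 + (5 + 47)/(11 + 14))/4 = √(-64 + 52/25)/4 = √(-1548/25)/4 = (6*I*√43/5)/4 = 3*I*√43/10 ≈ 1.9672*I)
G(C) = 61 (G(C) = (⅓)*183 = 61)
G(W) - 1*(-32024) = 61 - 1*(-32024) = 61 + 32024 = 32085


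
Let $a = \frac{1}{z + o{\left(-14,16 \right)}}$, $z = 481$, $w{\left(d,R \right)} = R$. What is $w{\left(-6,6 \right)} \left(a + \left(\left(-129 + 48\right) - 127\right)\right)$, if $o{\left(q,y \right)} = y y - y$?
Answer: $- \frac{899802}{721} \approx -1248.0$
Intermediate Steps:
$o{\left(q,y \right)} = y^{2} - y$
$a = \frac{1}{721}$ ($a = \frac{1}{481 + 16 \left(-1 + 16\right)} = \frac{1}{481 + 16 \cdot 15} = \frac{1}{481 + 240} = \frac{1}{721} \approx 0.001387$)
$w{\left(-6,6 \right)} \left(a + \left(\left(-129 + 48\right) - 127\right)\right) = 6 \left(\frac{1}{721} + \left(\left(-129 + 48\right) - 127\right)\right) = 6 \left(\frac{1}{721} - 208\right) = 6 \left(- \frac{149967}{721}\right) = - \frac{899802}{721}$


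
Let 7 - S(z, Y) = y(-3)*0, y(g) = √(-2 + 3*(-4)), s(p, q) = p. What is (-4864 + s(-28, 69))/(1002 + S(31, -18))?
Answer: -4892/1009 ≈ -4.8484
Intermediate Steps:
y(g) = I*√14 (y(g) = √(-2 - 12) = √(-14) = I*√14)
S(z, Y) = 7 (S(z, Y) = 7 - I*√14*0 = 7 - 1*0 = 7 + 0 = 7)
(-4864 + s(-28, 69))/(1002 + S(31, -18)) = (-4864 - 28)/(1002 + 7) = -4892/1009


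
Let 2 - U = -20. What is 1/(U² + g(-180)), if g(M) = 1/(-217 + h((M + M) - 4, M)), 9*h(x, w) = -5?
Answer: 1958/947663 ≈ 0.0020661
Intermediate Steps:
U = 22 (U = 2 - 1*(-20) = 2 + 20 = 22)
h(x, w) = -5/9 (h(x, w) = (⅑)*(-5) = -5/9)
g(M) = -9/1958 (g(M) = 1/(-217 - 5/9) = 1/(-1958/9) = -9/1958)
1/(U² + g(-180)) = 1/(22² - 9/1958) = 1/(484 - 9/1958) = 1/(947663/1958) = 1958/947663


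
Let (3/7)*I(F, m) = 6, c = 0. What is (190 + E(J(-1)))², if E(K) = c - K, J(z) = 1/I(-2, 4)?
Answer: 7070281/196 ≈ 36073.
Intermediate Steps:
I(F, m) = 14 (I(F, m) = (7/3)*6 = 14)
J(z) = 1/14
E(K) = -K (E(K) = 0 - K = -K)
(190 + E(J(-1)))² = (190 - 1*1/14)² = (190 - 1/14)² = (2659/14)² = 7070281/196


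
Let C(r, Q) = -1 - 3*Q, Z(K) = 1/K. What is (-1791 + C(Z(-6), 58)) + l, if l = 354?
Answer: -1612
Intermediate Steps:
Z(K) = 1/K
(-1791 + C(Z(-6), 58)) + l = (-1791 + (-1 - 3*58)) + 354 = (-1791 + (-1 - 174)) + 354 = (-1791 - 175) + 354 = -1966 + 354 = -1612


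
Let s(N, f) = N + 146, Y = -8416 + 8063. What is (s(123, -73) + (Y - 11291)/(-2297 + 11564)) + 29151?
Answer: 272623496/9267 ≈ 29419.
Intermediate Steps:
Y = -353
s(N, f) = 146 + N
(s(123, -73) + (Y - 11291)/(-2297 + 11564)) + 29151 = ((146 + 123) + (-353 - 11291)/(-2297 + 11564)) + 29151 = (269 - 11644/9267) + 29151 = 2481179/9267 + 29151 = 272623496/9267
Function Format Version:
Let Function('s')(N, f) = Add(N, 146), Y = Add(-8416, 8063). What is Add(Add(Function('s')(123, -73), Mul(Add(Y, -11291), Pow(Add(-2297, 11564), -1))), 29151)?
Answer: Rational(272623496, 9267) ≈ 29419.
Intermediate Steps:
Y = -353
Function('s')(N, f) = Add(146, N)
Add(Add(Function('s')(123, -73), Mul(Add(Y, -11291), Pow(Add(-2297, 11564), -1))), 29151) = Add(Add(Add(146, 123), Mul(Add(-353, -11291), Pow(Add(-2297, 11564), -1))), 29151) = Add(Add(269, Mul(-11644, Pow(9267, -1))), 29151) = Add(Add(269, Mul(-11644, Rational(1, 9267))), 29151) = Add(Add(269, Rational(-11644, 9267)), 29151) = Add(Rational(2481179, 9267), 29151) = Rational(272623496, 9267)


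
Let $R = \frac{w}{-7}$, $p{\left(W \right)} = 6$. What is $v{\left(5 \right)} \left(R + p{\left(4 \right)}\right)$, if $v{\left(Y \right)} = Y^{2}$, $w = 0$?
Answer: $150$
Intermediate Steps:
$R = 0$ ($R = \frac{0}{-7} = 0 \left(- \frac{1}{7}\right) = 0$)
$v{\left(5 \right)} \left(R + p{\left(4 \right)}\right) = 5^{2} \left(0 + 6\right) = 25 \cdot 6 = 150$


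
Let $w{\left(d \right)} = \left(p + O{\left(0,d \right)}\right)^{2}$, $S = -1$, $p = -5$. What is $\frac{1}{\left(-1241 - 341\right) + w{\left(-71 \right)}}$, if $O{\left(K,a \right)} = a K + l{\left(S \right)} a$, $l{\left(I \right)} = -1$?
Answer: $\frac{1}{2774} \approx 0.00036049$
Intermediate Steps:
$O{\left(K,a \right)} = - a + K a$ ($O{\left(K,a \right)} = a K - a = K a - a = - a + K a$)
$w{\left(d \right)} = \left(-5 - d\right)^{2}$ ($w{\left(d \right)} = \left(-5 + d \left(-1 + 0\right)\right)^{2} = \left(-5 + d \left(-1\right)\right)^{2} = \left(-5 - d\right)^{2}$)
$\frac{1}{\left(-1241 - 341\right) + w{\left(-71 \right)}} = \frac{1}{\left(-1241 - 341\right) + \left(5 - 71\right)^{2}} = \frac{1}{-1582 + \left(-66\right)^{2}} = \frac{1}{-1582 + 4356} = \frac{1}{2774}$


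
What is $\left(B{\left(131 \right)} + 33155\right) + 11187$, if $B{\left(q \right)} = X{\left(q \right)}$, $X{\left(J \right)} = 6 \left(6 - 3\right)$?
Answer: $44360$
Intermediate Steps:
$X{\left(J \right)} = 18$ ($X{\left(J \right)} = 6 \cdot 3 = 18$)
$B{\left(q \right)} = 18$
$\left(B{\left(131 \right)} + 33155\right) + 11187 = \left(18 + 33155\right) + 11187 = 33173 + 11187 = 44360$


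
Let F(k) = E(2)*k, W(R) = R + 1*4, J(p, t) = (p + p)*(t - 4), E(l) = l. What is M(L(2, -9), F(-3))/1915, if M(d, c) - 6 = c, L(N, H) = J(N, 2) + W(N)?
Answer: 0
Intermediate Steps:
J(p, t) = 2*p*(-4 + t) (J(p, t) = (2*p)*(-4 + t) = 2*p*(-4 + t))
W(R) = 4 + R (W(R) = R + 4 = 4 + R)
F(k) = 2*k
L(N, H) = 4 - 3*N (L(N, H) = 2*N*(-4 + 2) + (4 + N) = 2*N*(-2) + (4 + N) = -4*N + (4 + N) = 4 - 3*N)
M(d, c) = 6 + c
M(L(2, -9), F(-3))/1915 = (6 + 2*(-3))/1915 = (6 - 6)*(1/1915) = 0*(1/1915) = 0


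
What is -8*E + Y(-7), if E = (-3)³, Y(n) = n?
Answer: 209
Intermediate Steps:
E = -27
-8*E + Y(-7) = -8*(-27) - 7 = 216 - 7 = 209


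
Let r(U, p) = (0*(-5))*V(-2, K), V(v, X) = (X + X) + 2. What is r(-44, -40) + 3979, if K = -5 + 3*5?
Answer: 3979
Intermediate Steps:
K = 10 (K = -5 + 15 = 10)
V(v, X) = 2 + 2*X (V(v, X) = 2*X + 2 = 2 + 2*X)
r(U, p) = 0 (r(U, p) = (0*(-5))*(2 + 2*10) = 0*(2 + 20) = 0*22 = 0)
r(-44, -40) + 3979 = 0 + 3979 = 3979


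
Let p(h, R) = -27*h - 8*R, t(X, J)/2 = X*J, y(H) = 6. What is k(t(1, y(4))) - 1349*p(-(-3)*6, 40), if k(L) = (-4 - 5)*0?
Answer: 1087294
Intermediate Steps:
t(X, J) = 2*J*X (t(X, J) = 2*(X*J) = 2*(J*X) = 2*J*X)
k(L) = 0 (k(L) = -9*0 = 0)
k(t(1, y(4))) - 1349*p(-(-3)*6, 40) = 0 - 1349*(-(-27)*(-3*6) - 8*40) = 0 - 1349*(-(-27)*(-18) - 320) = 0 - 1349*(-27*18 - 320) = 0 - 1349*(-486 - 320) = 0 - 1349*(-806) = 0 + 1087294 = 1087294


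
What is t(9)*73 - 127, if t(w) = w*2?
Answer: 1187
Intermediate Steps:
t(w) = 2*w
t(9)*73 - 127 = (2*9)*73 - 127 = 18*73 - 127 = 1314 - 127 = 1187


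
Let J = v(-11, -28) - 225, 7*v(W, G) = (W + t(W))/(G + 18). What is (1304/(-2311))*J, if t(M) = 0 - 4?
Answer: 2051844/16177 ≈ 126.84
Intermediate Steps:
t(M) = -4
v(W, G) = (-4 + W)/(7*(18 + G)) (v(W, G) = ((W - 4)/(G + 18))/7 = ((-4 + W)/(18 + G))/7 = (-4 + W)/(7*(18 + G)))
J = -3147/14 (J = (-4 - 11)/(7*(18 - 28)) - 225 = (⅐)*(-15)/(-10) - 225 = (⅐)*(-⅒)*(-15) - 225 = 3/14 - 225 = -3147/14 ≈ -224.79)
(1304/(-2311))*J = (1304/(-2311))*(-3147/14) = (1304*(-1/2311))*(-3147/14) = -1304/2311*(-3147/14) = 2051844/16177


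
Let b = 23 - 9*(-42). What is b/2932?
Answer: 401/2932 ≈ 0.13677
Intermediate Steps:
b = 401 (b = 23 + 378 = 401)
b/2932 = 401/2932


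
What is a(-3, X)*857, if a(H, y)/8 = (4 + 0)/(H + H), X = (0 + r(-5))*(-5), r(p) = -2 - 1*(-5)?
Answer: -13712/3 ≈ -4570.7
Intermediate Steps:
r(p) = 3 (r(p) = -2 + 5 = 3)
X = -15 (X = (0 + 3)*(-5) = 3*(-5) = -15)
a(H, y) = 16/H (a(H, y) = 8*((4 + 0)/(H + H)) = 8*(4/((2*H))) = 8*(4*(1/(2*H))) = 8*(2/H) = 16/H)
a(-3, X)*857 = (16/(-3))*857 = (16*(-⅓))*857 = -16/3*857 = -13712/3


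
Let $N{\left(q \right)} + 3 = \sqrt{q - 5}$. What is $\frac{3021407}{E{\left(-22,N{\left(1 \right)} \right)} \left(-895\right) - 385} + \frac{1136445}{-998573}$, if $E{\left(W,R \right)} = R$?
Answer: $\frac{69296664626108}{84819789193} + \frac{540831853 i}{849410} \approx 816.99 + 636.71 i$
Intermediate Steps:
$N{\left(q \right)} = -3 + \sqrt{-5 + q}$ ($N{\left(q \right)} = -3 + \sqrt{q - 5} = -3 + \sqrt{-5 + q}$)
$\frac{3021407}{E{\left(-22,N{\left(1 \right)} \right)} \left(-895\right) - 385} + \frac{1136445}{-998573} = \frac{3021407}{\left(-3 + \sqrt{-5 + 1}\right) \left(-895\right) - 385} + \frac{1136445}{-998573} = \frac{3021407}{\left(-3 + \sqrt{-4}\right) \left(-895\right) - 385} + 1136445 \left(- \frac{1}{998573}\right) = \frac{3021407}{\left(-3 + 2 i\right) \left(-895\right) - 385} - \frac{1136445}{998573} = \frac{3021407}{\left(2685 - 1790 i\right) - 385} - \frac{1136445}{998573} = \frac{3021407}{2300 - 1790 i} - \frac{1136445}{998573} = 3021407 \frac{2300 + 1790 i}{8494100} - \frac{1136445}{998573} = \frac{3021407 \left(2300 + 1790 i\right)}{8494100} - \frac{1136445}{998573} = - \frac{1136445}{998573} + \frac{3021407 \left(2300 + 1790 i\right)}{8494100}$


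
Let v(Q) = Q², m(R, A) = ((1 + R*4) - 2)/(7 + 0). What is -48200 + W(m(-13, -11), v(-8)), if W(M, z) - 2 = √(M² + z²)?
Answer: -48198 + √203513/7 ≈ -48134.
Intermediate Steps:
m(R, A) = -⅐ + 4*R/7 (m(R, A) = ((1 + 4*R) - 2)/7 = (-1 + 4*R)*(⅐) = -⅐ + 4*R/7)
W(M, z) = 2 + √(M² + z²)
-48200 + W(m(-13, -11), v(-8)) = -48200 + (2 + √((-⅐ + (4/7)*(-13))² + ((-8)²)²)) = -48200 + (2 + √((-⅐ - 52/7)² + 64²)) = -48200 + (2 + √((-53/7)² + 4096)) = -48200 + (2 + √(2809/49 + 4096)) = -48200 + (2 + √(203513/49)) = -48200 + (2 + √203513/7) = -48198 + √203513/7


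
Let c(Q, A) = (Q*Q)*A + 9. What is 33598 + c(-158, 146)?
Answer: 3678351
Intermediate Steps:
c(Q, A) = 9 + A*Q**2 (c(Q, A) = Q**2*A + 9 = A*Q**2 + 9 = 9 + A*Q**2)
33598 + c(-158, 146) = 33598 + (9 + 146*(-158)**2) = 33598 + (9 + 146*24964) = 33598 + (9 + 3644744) = 33598 + 3644753 = 3678351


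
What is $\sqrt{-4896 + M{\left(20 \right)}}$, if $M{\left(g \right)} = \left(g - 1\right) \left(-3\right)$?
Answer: $i \sqrt{4953} \approx 70.378 i$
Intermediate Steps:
$M{\left(g \right)} = 3 - 3 g$ ($M{\left(g \right)} = \left(-1 + g\right) \left(-3\right) = 3 - 3 g$)
$\sqrt{-4896 + M{\left(20 \right)}} = \sqrt{-4896 + \left(3 - 60\right)} = \sqrt{-4896 - 57} = \sqrt{-4953} = i \sqrt{4953}$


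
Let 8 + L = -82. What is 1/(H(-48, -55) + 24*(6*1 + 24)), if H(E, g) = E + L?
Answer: 1/582 ≈ 0.0017182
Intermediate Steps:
L = -90 (L = -8 - 82 = -90)
H(E, g) = -90 + E (H(E, g) = E - 90 = -90 + E)
1/(H(-48, -55) + 24*(6*1 + 24)) = 1/((-90 - 48) + 24*(6*1 + 24)) = 1/(-138 + 24*(6 + 24)) = 1/(-138 + 24*30) = 1/(-138 + 720) = 1/582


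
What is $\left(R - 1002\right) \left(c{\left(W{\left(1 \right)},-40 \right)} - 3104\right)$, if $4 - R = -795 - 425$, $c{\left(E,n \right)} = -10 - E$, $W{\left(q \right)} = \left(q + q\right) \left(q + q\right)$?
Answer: $-692196$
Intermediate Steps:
$W{\left(q \right)} = 4 q^{2}$ ($W{\left(q \right)} = 2 q 2 q = 4 q^{2}$)
$R = 1224$ ($R = 4 - \left(-795 - 425\right) = 4 - -1220 = 4 + 1220 = 1224$)
$\left(R - 1002\right) \left(c{\left(W{\left(1 \right)},-40 \right)} - 3104\right) = \left(1224 - 1002\right) \left(\left(-10 - 4 \cdot 1^{2}\right) - 3104\right) = 222 \left(\left(-10 - 4 \cdot 1\right) - 3104\right) = 222 \left(\left(-10 - 4\right) - 3104\right) = 222 \left(-14 - 3104\right) = 222 \left(-3118\right) = -692196$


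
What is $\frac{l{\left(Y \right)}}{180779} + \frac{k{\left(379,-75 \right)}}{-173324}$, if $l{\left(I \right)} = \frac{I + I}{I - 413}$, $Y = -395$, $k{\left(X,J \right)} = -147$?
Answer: $\frac{1350570779}{1582333639498} \approx 0.00085353$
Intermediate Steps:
$l{\left(I \right)} = \frac{2 I}{-413 + I}$
$\frac{l{\left(Y \right)}}{180779} + \frac{k{\left(379,-75 \right)}}{-173324} = \frac{2 \left(-395\right) \frac{1}{-413 - 395}}{180779} - \frac{147}{-173324} = 2 \left(-395\right) \frac{1}{-808} \cdot \frac{1}{180779} - - \frac{147}{173324} = 2 \left(-395\right) \left(- \frac{1}{808}\right) \frac{1}{180779} + \frac{147}{173324} = \frac{395}{404} \cdot \frac{1}{180779} + \frac{147}{173324} = \frac{395}{73034716} + \frac{147}{173324} = \frac{1350570779}{1582333639498}$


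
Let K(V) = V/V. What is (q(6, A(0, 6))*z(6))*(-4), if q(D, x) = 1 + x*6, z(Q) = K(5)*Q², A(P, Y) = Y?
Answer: -5328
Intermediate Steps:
K(V) = 1
z(Q) = Q² (z(Q) = 1*Q² = Q²)
q(D, x) = 1 + 6*x
(q(6, A(0, 6))*z(6))*(-4) = ((1 + 6*6)*6²)*(-4) = ((1 + 36)*36)*(-4) = (37*36)*(-4) = 1332*(-4) = -5328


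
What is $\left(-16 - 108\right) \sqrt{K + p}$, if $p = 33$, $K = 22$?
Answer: $- 124 \sqrt{55} \approx -919.61$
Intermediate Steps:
$\left(-16 - 108\right) \sqrt{K + p} = \left(-16 - 108\right) \sqrt{22 + 33} = - 124 \sqrt{55}$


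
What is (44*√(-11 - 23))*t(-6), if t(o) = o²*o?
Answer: -9504*I*√34 ≈ -55417.0*I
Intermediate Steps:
t(o) = o³
(44*√(-11 - 23))*t(-6) = (44*√(-11 - 23))*(-6)³ = (44*√(-34))*(-216) = (44*(I*√34))*(-216) = (44*I*√34)*(-216) = -9504*I*√34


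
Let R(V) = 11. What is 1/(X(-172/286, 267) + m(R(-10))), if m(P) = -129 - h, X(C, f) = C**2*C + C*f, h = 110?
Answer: -2924207/1169071467 ≈ -0.0025013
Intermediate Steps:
X(C, f) = C**3 + C*f
m(P) = -239 (m(P) = -129 - 1*110 = -129 - 110 = -239)
1/(X(-172/286, 267) + m(R(-10))) = 1/((-172/286)*(267 + (-172/286)**2) - 239) = 1/((-172*1/286)*(267 + (-172*1/286)**2) - 239) = 1/(-86*(267 + (-86/143)**2)/143 - 239) = 1/(-86*(267 + 7396/20449)/143 - 239) = 1/(-86/143*5467279/20449 - 239) = 1/(-470185994/2924207 - 239) = 1/(-1169071467/2924207) = -2924207/1169071467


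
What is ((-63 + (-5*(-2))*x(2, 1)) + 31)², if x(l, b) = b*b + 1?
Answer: 144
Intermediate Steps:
x(l, b) = 1 + b² (x(l, b) = b² + 1 = 1 + b²)
((-63 + (-5*(-2))*x(2, 1)) + 31)² = ((-63 + (-5*(-2))*(1 + 1²)) + 31)² = ((-63 + 10*(1 + 1)) + 31)² = ((-63 + 10*2) + 31)² = ((-63 + 20) + 31)² = (-43 + 31)² = (-12)² = 144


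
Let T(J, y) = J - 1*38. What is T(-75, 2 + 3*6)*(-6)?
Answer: 678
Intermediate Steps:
T(J, y) = -38 + J (T(J, y) = J - 38 = -38 + J)
T(-75, 2 + 3*6)*(-6) = (-38 - 75)*(-6) = -113*(-6) = 678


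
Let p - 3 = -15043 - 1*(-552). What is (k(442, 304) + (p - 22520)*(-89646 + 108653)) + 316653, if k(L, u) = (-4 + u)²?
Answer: -703004403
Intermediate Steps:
p = -14488 (p = 3 + (-15043 - 1*(-552)) = 3 + (-15043 + 552) = 3 - 14491 = -14488)
(k(442, 304) + (p - 22520)*(-89646 + 108653)) + 316653 = ((-4 + 304)² + (-14488 - 22520)*(-89646 + 108653)) + 316653 = (300² - 37008*19007) + 316653 = (90000 - 703411056) + 316653 = -703321056 + 316653 = -703004403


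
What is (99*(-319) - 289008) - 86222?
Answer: -406811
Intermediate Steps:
(99*(-319) - 289008) - 86222 = (-31581 - 289008) - 86222 = -320589 - 86222 = -406811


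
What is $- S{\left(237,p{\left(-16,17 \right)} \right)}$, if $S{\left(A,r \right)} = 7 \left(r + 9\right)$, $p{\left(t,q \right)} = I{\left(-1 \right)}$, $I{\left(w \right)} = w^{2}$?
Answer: $-70$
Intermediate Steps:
$p{\left(t,q \right)} = 1$ ($p{\left(t,q \right)} = \left(-1\right)^{2} = 1$)
$S{\left(A,r \right)} = 63 + 7 r$ ($S{\left(A,r \right)} = 7 \left(9 + r\right) = 63 + 7 r$)
$- S{\left(237,p{\left(-16,17 \right)} \right)} = - (63 + 7 \cdot 1) = - (63 + 7) = \left(-1\right) 70 = -70$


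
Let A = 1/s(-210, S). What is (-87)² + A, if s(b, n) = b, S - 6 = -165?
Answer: 1589489/210 ≈ 7569.0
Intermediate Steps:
S = -159 (S = 6 - 165 = -159)
A = -1/210 (A = 1/(-210) = -1/210 ≈ -0.0047619)
(-87)² + A = (-87)² - 1/210 = 7569 - 1/210 = 1589489/210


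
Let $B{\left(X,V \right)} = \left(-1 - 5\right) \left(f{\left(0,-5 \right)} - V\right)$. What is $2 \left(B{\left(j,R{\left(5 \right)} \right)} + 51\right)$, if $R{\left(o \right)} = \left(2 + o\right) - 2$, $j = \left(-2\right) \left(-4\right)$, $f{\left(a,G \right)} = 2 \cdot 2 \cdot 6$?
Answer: $-126$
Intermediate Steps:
$f{\left(a,G \right)} = 24$ ($f{\left(a,G \right)} = 4 \cdot 6 = 24$)
$j = 8$
$R{\left(o \right)} = o$
$B{\left(X,V \right)} = -144 + 6 V$ ($B{\left(X,V \right)} = \left(-1 - 5\right) \left(24 - V\right) = - 6 \left(24 - V\right) = -144 + 6 V$)
$2 \left(B{\left(j,R{\left(5 \right)} \right)} + 51\right) = 2 \left(\left(-144 + 6 \cdot 5\right) + 51\right) = 2 \left(\left(-144 + 30\right) + 51\right) = 2 \left(-114 + 51\right) = 2 \left(-63\right) = -126$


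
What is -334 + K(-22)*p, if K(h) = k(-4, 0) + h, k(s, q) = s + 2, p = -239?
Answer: 5402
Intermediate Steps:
k(s, q) = 2 + s
K(h) = -2 + h (K(h) = (2 - 4) + h = -2 + h)
-334 + K(-22)*p = -334 + (-2 - 22)*(-239) = -334 - 24*(-239) = -334 + 5736 = 5402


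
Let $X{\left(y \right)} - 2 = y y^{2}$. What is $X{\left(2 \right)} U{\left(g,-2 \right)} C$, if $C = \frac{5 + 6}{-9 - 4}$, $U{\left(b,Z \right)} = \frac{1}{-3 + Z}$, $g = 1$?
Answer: $\frac{22}{13} \approx 1.6923$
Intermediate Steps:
$X{\left(y \right)} = 2 + y^{3}$ ($X{\left(y \right)} = 2 + y y^{2} = 2 + y^{3}$)
$C = - \frac{11}{13}$ ($C = \frac{11}{-13} = 11 \left(- \frac{1}{13}\right) = - \frac{11}{13} \approx -0.84615$)
$X{\left(2 \right)} U{\left(g,-2 \right)} C = \frac{2 + 2^{3}}{-3 - 2} \left(- \frac{11}{13}\right) = \frac{2 + 8}{-5} \left(- \frac{11}{13}\right) = 10 \left(- \frac{1}{5}\right) \left(- \frac{11}{13}\right) = \left(-2\right) \left(- \frac{11}{13}\right) = \frac{22}{13}$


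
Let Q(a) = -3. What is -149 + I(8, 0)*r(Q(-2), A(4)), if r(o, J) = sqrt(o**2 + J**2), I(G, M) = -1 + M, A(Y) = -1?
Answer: -149 - sqrt(10) ≈ -152.16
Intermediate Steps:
r(o, J) = sqrt(J**2 + o**2)
-149 + I(8, 0)*r(Q(-2), A(4)) = -149 + (-1 + 0)*sqrt((-1)**2 + (-3)**2) = -149 - sqrt(1 + 9) = -149 - sqrt(10)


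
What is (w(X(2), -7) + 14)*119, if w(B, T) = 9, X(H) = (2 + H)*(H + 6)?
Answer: 2737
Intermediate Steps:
X(H) = (2 + H)*(6 + H)
(w(X(2), -7) + 14)*119 = (9 + 14)*119 = 23*119 = 2737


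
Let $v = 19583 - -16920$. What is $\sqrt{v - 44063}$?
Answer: $6 i \sqrt{210} \approx 86.948 i$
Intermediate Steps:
$v = 36503$ ($v = 19583 + 16920 = 36503$)
$\sqrt{v - 44063} = \sqrt{36503 - 44063} = \sqrt{-7560} = 6 i \sqrt{210}$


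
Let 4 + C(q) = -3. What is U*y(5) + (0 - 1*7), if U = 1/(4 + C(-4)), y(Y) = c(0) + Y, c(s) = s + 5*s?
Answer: -26/3 ≈ -8.6667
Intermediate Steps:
C(q) = -7 (C(q) = -4 - 3 = -7)
c(s) = 6*s
y(Y) = Y (y(Y) = 6*0 + Y = 0 + Y = Y)
U = -1/3 (U = 1/(4 - 7) = 1/(-3) = -1/3 ≈ -0.33333)
U*y(5) + (0 - 1*7) = -1/3*5 + (0 - 1*7) = -5/3 + (0 - 7) = -5/3 - 7 = -26/3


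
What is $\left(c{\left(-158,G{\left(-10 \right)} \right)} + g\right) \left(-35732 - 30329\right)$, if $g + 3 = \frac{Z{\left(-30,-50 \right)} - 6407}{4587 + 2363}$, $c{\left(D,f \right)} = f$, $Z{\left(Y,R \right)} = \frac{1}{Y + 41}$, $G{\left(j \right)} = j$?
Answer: $\frac{35155219943}{38225} \approx 9.1969 \cdot 10^{5}$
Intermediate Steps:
$Z{\left(Y,R \right)} = \frac{1}{41 + Y}$
$g = - \frac{149913}{38225}$ ($g = -3 + \frac{\frac{1}{41 - 30} - 6407}{4587 + 2363} = -3 + \frac{\frac{1}{11} - 6407}{6950} = -3 + \left(\frac{1}{11} - 6407\right) \frac{1}{6950} = -3 - \frac{35238}{38225} = - \frac{149913}{38225} \approx -3.9219$)
$\left(c{\left(-158,G{\left(-10 \right)} \right)} + g\right) \left(-35732 - 30329\right) = \left(-10 - \frac{149913}{38225}\right) \left(-35732 - 30329\right) = \left(- \frac{532163}{38225}\right) \left(-66061\right) = \frac{35155219943}{38225}$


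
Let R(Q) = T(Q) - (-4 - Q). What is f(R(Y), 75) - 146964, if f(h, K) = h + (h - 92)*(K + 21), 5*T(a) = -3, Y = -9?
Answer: -781696/5 ≈ -1.5634e+5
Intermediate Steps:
T(a) = -⅗ (T(a) = (⅕)*(-3) = -⅗)
R(Q) = 17/5 + Q (R(Q) = -⅗ - (-4 - Q) = -⅗ + (4 + Q) = 17/5 + Q)
f(h, K) = h + (-92 + h)*(21 + K)
f(R(Y), 75) - 146964 = (-1932 - 92*75 + 22*(17/5 - 9) + 75*(17/5 - 9)) - 146964 = (-1932 - 6900 + 22*(-28/5) + 75*(-28/5)) - 146964 = (-1932 - 6900 - 616/5 - 420) - 146964 = -46876/5 - 146964 = -781696/5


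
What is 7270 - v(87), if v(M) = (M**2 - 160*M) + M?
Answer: 13534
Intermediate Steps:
v(M) = M**2 - 159*M
7270 - v(87) = 7270 - 87*(-159 + 87) = 7270 - 87*(-72) = 7270 - 1*(-6264) = 7270 + 6264 = 13534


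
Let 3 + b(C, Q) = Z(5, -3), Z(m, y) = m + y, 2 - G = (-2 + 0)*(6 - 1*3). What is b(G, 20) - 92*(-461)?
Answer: 42411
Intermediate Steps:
G = 8 (G = 2 - (-2 + 0)*(6 - 1*3) = 2 - (-2)*(6 - 3) = 2 - (-2)*3 = 2 - 1*(-6) = 2 + 6 = 8)
b(C, Q) = -1 (b(C, Q) = -3 + (5 - 3) = -3 + 2 = -1)
b(G, 20) - 92*(-461) = -1 - 92*(-461) = -1 + 42412 = 42411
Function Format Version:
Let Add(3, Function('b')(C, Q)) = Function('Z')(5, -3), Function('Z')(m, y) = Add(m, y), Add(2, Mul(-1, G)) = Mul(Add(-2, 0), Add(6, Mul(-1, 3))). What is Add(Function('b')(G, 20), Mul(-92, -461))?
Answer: 42411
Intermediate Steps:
G = 8 (G = Add(2, Mul(-1, Mul(Add(-2, 0), Add(6, Mul(-1, 3))))) = Add(2, Mul(-1, Mul(-2, Add(6, -3)))) = Add(2, Mul(-1, Mul(-2, 3))) = Add(2, Mul(-1, -6)) = Add(2, 6) = 8)
Function('b')(C, Q) = -1 (Function('b')(C, Q) = Add(-3, Add(5, -3)) = Add(-3, 2) = -1)
Add(Function('b')(G, 20), Mul(-92, -461)) = Add(-1, Mul(-92, -461)) = Add(-1, 42412) = 42411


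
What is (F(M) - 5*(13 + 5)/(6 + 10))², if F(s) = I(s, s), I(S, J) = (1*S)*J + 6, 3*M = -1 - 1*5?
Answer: 1225/64 ≈ 19.141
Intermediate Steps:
M = -2 (M = (-1 - 1*5)/3 = (-1 - 5)/3 = (⅓)*(-6) = -2)
I(S, J) = 6 + J*S (I(S, J) = S*J + 6 = J*S + 6 = 6 + J*S)
F(s) = 6 + s² (F(s) = 6 + s*s = 6 + s²)
(F(M) - 5*(13 + 5)/(6 + 10))² = ((6 + (-2)²) - 5*(13 + 5)/(6 + 10))² = ((6 + 4) - 90/16)² = (10 - 90/16)² = (10 - 5*9/8)² = (10 - 45/8)² = (35/8)² = 1225/64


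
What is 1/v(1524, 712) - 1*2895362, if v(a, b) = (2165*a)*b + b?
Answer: -6801831407915983/2349216232 ≈ -2.8954e+6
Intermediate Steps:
v(a, b) = b + 2165*a*b (v(a, b) = 2165*a*b + b = b + 2165*a*b)
1/v(1524, 712) - 1*2895362 = 1/(712*(1 + 2165*1524)) - 1*2895362 = 1/(712*(1 + 3299460)) - 2895362 = 1/(712*3299461) - 2895362 = 1/2349216232 - 2895362 = -6801831407915983/2349216232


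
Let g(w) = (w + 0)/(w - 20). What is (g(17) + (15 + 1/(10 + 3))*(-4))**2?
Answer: 6620329/1521 ≈ 4352.6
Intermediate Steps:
g(w) = w/(-20 + w)
(g(17) + (15 + 1/(10 + 3))*(-4))**2 = (17/(-20 + 17) + (15 + 1/(10 + 3))*(-4))**2 = (17/(-3) + (15 + 1/13)*(-4))**2 = (17*(-1/3) + (15 + 1/13)*(-4))**2 = (-17/3 + (196/13)*(-4))**2 = (-17/3 - 784/13)**2 = (-2573/39)**2 = 6620329/1521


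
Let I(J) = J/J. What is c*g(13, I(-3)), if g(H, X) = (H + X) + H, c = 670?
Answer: 18090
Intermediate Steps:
I(J) = 1
g(H, X) = X + 2*H
c*g(13, I(-3)) = 670*(1 + 2*13) = 670*(1 + 26) = 670*27 = 18090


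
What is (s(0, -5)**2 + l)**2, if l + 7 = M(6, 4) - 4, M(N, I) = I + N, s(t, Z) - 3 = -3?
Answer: 1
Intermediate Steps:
s(t, Z) = 0 (s(t, Z) = 3 - 3 = 0)
l = -1 (l = -7 + ((4 + 6) - 4) = -7 + (10 - 4) = -7 + 6 = -1)
(s(0, -5)**2 + l)**2 = (0**2 - 1)**2 = (0 - 1)**2 = (-1)**2 = 1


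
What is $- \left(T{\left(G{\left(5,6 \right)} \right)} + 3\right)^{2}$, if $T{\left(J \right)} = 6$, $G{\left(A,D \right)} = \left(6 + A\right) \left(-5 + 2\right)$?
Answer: $-81$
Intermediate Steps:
$G{\left(A,D \right)} = -18 - 3 A$ ($G{\left(A,D \right)} = \left(6 + A\right) \left(-3\right) = -18 - 3 A$)
$- \left(T{\left(G{\left(5,6 \right)} \right)} + 3\right)^{2} = - \left(6 + 3\right)^{2} = - 9^{2} = \left(-1\right) 81 = -81$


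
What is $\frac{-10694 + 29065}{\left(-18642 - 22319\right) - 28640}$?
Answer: $- \frac{18371}{69601} \approx -0.26395$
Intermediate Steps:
$\frac{-10694 + 29065}{\left(-18642 - 22319\right) - 28640} = \frac{18371}{\left(-18642 - 22319\right) - 28640} = \frac{18371}{-40961 - 28640} = \frac{18371}{-69601} = 18371 \left(- \frac{1}{69601}\right) = - \frac{18371}{69601}$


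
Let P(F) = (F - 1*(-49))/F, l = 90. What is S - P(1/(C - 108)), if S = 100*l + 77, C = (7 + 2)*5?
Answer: 12163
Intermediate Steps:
C = 45 (C = 9*5 = 45)
P(F) = (49 + F)/F (P(F) = (F + 49)/F = (49 + F)/F)
S = 9077 (S = 100*90 + 77 = 9000 + 77 = 9077)
S - P(1/(C - 108)) = 9077 - (49 + 1/(45 - 108))/(1/(45 - 108)) = 9077 - (49 + 1/(-63))/(1/(-63)) = 9077 - (49 - 1/63)/(-1/63) = 9077 - (-63)*3086/63 = 9077 - 1*(-3086) = 9077 + 3086 = 12163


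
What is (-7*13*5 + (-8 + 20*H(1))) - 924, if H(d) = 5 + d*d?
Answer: -1267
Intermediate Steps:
H(d) = 5 + d²
(-7*13*5 + (-8 + 20*H(1))) - 924 = (-7*13*5 + (-8 + 20*(5 + 1²))) - 924 = (-91*5 + (-8 + 20*(5 + 1))) - 924 = (-455 + (-8 + 20*6)) - 924 = (-455 + (-8 + 120)) - 924 = (-455 + 112) - 924 = -343 - 924 = -1267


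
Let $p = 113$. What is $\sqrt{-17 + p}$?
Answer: $4 \sqrt{6} \approx 9.798$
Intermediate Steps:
$\sqrt{-17 + p} = \sqrt{-17 + 113} = \sqrt{96} = 4 \sqrt{6}$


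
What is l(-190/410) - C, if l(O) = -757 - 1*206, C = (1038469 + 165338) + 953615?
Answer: -2158385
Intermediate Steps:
C = 2157422 (C = 1203807 + 953615 = 2157422)
l(O) = -963 (l(O) = -757 - 206 = -963)
l(-190/410) - C = -963 - 1*2157422 = -963 - 2157422 = -2158385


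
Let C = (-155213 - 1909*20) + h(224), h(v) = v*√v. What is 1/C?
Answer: -193393/37389613025 - 896*√14/37389613025 ≈ -5.2620e-6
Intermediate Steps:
h(v) = v^(3/2)
C = -193393 + 896*√14 (C = (-155213 - 1909*20) + 224^(3/2) = (-155213 - 38180) + 896*√14 = -193393 + 896*√14 ≈ -1.9004e+5)
1/C = 1/(-193393 + 896*√14)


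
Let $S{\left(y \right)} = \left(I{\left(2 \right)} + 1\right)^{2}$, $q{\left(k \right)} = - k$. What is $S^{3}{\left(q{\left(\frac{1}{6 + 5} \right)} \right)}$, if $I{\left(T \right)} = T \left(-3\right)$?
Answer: $15625$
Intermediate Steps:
$I{\left(T \right)} = - 3 T$
$S{\left(y \right)} = 25$ ($S{\left(y \right)} = \left(\left(-3\right) 2 + 1\right)^{2} = \left(-6 + 1\right)^{2} = \left(-5\right)^{2} = 25$)
$S^{3}{\left(q{\left(\frac{1}{6 + 5} \right)} \right)} = 25^{3} = 15625$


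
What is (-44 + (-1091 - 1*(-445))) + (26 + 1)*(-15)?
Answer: -1095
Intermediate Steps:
(-44 + (-1091 - 1*(-445))) + (26 + 1)*(-15) = (-44 + (-1091 + 445)) + 27*(-15) = (-44 - 646) - 405 = -690 - 405 = -1095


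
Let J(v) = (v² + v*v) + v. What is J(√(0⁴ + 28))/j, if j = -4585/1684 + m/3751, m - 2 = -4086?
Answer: -353734304/24075791 - 12633368*√7/24075791 ≈ -16.081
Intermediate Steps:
m = -4084 (m = 2 - 4086 = -4084)
j = -24075791/6316684 (j = -4585/1684 - 4084/3751 = -24075791/6316684 ≈ -3.8115)
J(v) = v + 2*v² (J(v) = (v² + v²) + v = 2*v² + v = v + 2*v²)
J(√(0⁴ + 28))/j = (√(0⁴ + 28)*(1 + 2*√(0⁴ + 28)))/(-24075791/6316684) = (√(0 + 28)*(1 + 2*√(0 + 28)))*(-6316684/24075791) = (√28*(1 + 2*√28))*(-6316684/24075791) = ((2*√7)*(1 + 2*(2*√7)))*(-6316684/24075791) = ((2*√7)*(1 + 4*√7))*(-6316684/24075791) = (2*√7*(1 + 4*√7))*(-6316684/24075791) = -12633368*√7*(1 + 4*√7)/24075791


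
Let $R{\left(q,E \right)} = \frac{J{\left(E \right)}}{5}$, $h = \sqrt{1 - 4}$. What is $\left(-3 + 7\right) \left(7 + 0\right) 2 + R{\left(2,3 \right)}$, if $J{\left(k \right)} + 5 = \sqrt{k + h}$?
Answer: $55 + \frac{\sqrt{3 + i \sqrt{3}}}{5} \approx 55.36 + 0.096343 i$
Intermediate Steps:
$h = i \sqrt{3}$ ($h = \sqrt{-3} = i \sqrt{3} \approx 1.732 i$)
$J{\left(k \right)} = -5 + \sqrt{k + i \sqrt{3}}$
$R{\left(q,E \right)} = -1 + \frac{\sqrt{E + i \sqrt{3}}}{5}$ ($R{\left(q,E \right)} = \frac{-5 + \sqrt{E + i \sqrt{3}}}{5} = \left(-5 + \sqrt{E + i \sqrt{3}}\right) \frac{1}{5} = -1 + \frac{\sqrt{E + i \sqrt{3}}}{5}$)
$\left(-3 + 7\right) \left(7 + 0\right) 2 + R{\left(2,3 \right)} = \left(-3 + 7\right) \left(7 + 0\right) 2 - \left(1 - \frac{\sqrt{3 + i \sqrt{3}}}{5}\right) = 4 \cdot 7 \cdot 2 - \left(1 - \frac{\sqrt{3 + i \sqrt{3}}}{5}\right) = 28 \cdot 2 - \left(1 - \frac{\sqrt{3 + i \sqrt{3}}}{5}\right) = 56 - \left(1 - \frac{\sqrt{3 + i \sqrt{3}}}{5}\right) = 55 + \frac{\sqrt{3 + i \sqrt{3}}}{5}$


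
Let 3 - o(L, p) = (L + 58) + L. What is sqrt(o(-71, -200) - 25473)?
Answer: I*sqrt(25386) ≈ 159.33*I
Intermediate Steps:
o(L, p) = -55 - 2*L (o(L, p) = 3 - ((L + 58) + L) = 3 - ((58 + L) + L) = 3 - (58 + 2*L) = 3 + (-58 - 2*L) = -55 - 2*L)
sqrt(o(-71, -200) - 25473) = sqrt((-55 - 2*(-71)) - 25473) = sqrt((-55 + 142) - 25473) = sqrt(87 - 25473) = sqrt(-25386) = I*sqrt(25386)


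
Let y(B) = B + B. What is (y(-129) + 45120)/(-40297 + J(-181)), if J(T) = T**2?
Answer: -7477/1256 ≈ -5.9530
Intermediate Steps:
y(B) = 2*B
(y(-129) + 45120)/(-40297 + J(-181)) = (2*(-129) + 45120)/(-40297 + (-181)**2) = (-258 + 45120)/(-40297 + 32761) = 44862/(-7536) = 44862*(-1/7536) = -7477/1256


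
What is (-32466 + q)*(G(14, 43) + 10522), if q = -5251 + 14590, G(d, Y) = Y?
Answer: -244336755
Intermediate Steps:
q = 9339
(-32466 + q)*(G(14, 43) + 10522) = (-32466 + 9339)*(43 + 10522) = -23127*10565 = -244336755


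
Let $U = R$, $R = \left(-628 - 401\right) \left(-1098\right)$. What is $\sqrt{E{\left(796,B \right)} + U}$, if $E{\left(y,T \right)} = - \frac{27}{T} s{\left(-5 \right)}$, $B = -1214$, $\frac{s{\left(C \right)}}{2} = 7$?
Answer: $\frac{9 \sqrt{5139373701}}{607} \approx 1062.9$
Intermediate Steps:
$s{\left(C \right)} = 14$ ($s{\left(C \right)} = 2 \cdot 7 = 14$)
$R = 1129842$ ($R = \left(-1029\right) \left(-1098\right) = 1129842$)
$U = 1129842$
$E{\left(y,T \right)} = - \frac{378}{T}$ ($E{\left(y,T \right)} = - \frac{27}{T} 14 = - \frac{378}{T}$)
$\sqrt{E{\left(796,B \right)} + U} = \sqrt{- \frac{378}{-1214} + 1129842} = \sqrt{\left(-378\right) \left(- \frac{1}{1214}\right) + 1129842} = \sqrt{\frac{189}{607} + 1129842} = \sqrt{\frac{685814283}{607}} = \frac{9 \sqrt{5139373701}}{607}$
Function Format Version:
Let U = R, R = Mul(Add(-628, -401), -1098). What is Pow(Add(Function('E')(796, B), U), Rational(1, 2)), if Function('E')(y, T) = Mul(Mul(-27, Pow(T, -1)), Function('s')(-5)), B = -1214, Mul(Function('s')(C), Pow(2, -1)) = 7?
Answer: Mul(Rational(9, 607), Pow(5139373701, Rational(1, 2))) ≈ 1062.9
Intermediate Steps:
Function('s')(C) = 14 (Function('s')(C) = Mul(2, 7) = 14)
R = 1129842 (R = Mul(-1029, -1098) = 1129842)
U = 1129842
Function('E')(y, T) = Mul(-378, Pow(T, -1)) (Function('E')(y, T) = Mul(Mul(-27, Pow(T, -1)), 14) = Mul(-378, Pow(T, -1)))
Pow(Add(Function('E')(796, B), U), Rational(1, 2)) = Pow(Add(Mul(-378, Pow(-1214, -1)), 1129842), Rational(1, 2)) = Pow(Add(Mul(-378, Rational(-1, 1214)), 1129842), Rational(1, 2)) = Pow(Add(Rational(189, 607), 1129842), Rational(1, 2)) = Pow(Rational(685814283, 607), Rational(1, 2)) = Mul(Rational(9, 607), Pow(5139373701, Rational(1, 2)))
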